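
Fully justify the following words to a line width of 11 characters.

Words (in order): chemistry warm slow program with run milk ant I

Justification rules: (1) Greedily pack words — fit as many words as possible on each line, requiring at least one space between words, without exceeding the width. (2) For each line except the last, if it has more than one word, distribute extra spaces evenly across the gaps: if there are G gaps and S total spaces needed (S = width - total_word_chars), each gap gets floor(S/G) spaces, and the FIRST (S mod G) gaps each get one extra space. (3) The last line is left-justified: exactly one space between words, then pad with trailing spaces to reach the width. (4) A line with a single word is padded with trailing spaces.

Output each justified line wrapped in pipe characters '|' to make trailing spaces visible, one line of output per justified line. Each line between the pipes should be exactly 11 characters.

Line 1: ['chemistry'] (min_width=9, slack=2)
Line 2: ['warm', 'slow'] (min_width=9, slack=2)
Line 3: ['program'] (min_width=7, slack=4)
Line 4: ['with', 'run'] (min_width=8, slack=3)
Line 5: ['milk', 'ant', 'I'] (min_width=10, slack=1)

Answer: |chemistry  |
|warm   slow|
|program    |
|with    run|
|milk ant I |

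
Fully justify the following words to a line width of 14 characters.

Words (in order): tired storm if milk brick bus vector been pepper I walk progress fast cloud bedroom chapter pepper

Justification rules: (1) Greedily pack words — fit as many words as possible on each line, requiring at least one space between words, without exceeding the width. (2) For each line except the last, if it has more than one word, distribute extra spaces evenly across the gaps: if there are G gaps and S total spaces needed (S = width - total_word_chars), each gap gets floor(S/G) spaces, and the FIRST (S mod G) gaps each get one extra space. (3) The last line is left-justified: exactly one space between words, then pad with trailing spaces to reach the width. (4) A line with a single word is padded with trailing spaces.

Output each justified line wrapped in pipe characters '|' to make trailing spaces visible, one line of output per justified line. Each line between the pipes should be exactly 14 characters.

Answer: |tired storm if|
|milk brick bus|
|vector    been|
|pepper  I walk|
|progress  fast|
|cloud  bedroom|
|chapter pepper|

Derivation:
Line 1: ['tired', 'storm', 'if'] (min_width=14, slack=0)
Line 2: ['milk', 'brick', 'bus'] (min_width=14, slack=0)
Line 3: ['vector', 'been'] (min_width=11, slack=3)
Line 4: ['pepper', 'I', 'walk'] (min_width=13, slack=1)
Line 5: ['progress', 'fast'] (min_width=13, slack=1)
Line 6: ['cloud', 'bedroom'] (min_width=13, slack=1)
Line 7: ['chapter', 'pepper'] (min_width=14, slack=0)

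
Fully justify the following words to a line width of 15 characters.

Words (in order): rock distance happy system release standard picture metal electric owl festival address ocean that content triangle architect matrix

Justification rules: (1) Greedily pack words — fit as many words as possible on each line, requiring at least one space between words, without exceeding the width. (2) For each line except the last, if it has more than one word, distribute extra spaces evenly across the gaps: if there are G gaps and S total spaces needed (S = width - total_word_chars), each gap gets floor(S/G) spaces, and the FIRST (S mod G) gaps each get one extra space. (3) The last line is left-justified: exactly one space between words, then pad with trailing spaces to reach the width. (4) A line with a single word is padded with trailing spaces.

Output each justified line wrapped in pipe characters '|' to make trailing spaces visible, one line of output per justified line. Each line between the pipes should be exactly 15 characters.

Answer: |rock   distance|
|happy    system|
|release        |
|standard       |
|picture   metal|
|electric    owl|
|festival       |
|address   ocean|
|that    content|
|triangle       |
|architect      |
|matrix         |

Derivation:
Line 1: ['rock', 'distance'] (min_width=13, slack=2)
Line 2: ['happy', 'system'] (min_width=12, slack=3)
Line 3: ['release'] (min_width=7, slack=8)
Line 4: ['standard'] (min_width=8, slack=7)
Line 5: ['picture', 'metal'] (min_width=13, slack=2)
Line 6: ['electric', 'owl'] (min_width=12, slack=3)
Line 7: ['festival'] (min_width=8, slack=7)
Line 8: ['address', 'ocean'] (min_width=13, slack=2)
Line 9: ['that', 'content'] (min_width=12, slack=3)
Line 10: ['triangle'] (min_width=8, slack=7)
Line 11: ['architect'] (min_width=9, slack=6)
Line 12: ['matrix'] (min_width=6, slack=9)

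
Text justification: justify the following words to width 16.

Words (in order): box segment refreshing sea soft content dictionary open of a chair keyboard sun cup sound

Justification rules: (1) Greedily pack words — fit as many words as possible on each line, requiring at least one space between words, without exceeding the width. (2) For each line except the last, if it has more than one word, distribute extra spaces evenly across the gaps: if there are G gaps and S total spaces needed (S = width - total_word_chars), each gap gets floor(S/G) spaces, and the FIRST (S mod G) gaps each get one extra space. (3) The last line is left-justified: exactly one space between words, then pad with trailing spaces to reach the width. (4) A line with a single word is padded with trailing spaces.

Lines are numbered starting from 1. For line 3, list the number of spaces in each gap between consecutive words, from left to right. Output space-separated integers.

Line 1: ['box', 'segment'] (min_width=11, slack=5)
Line 2: ['refreshing', 'sea'] (min_width=14, slack=2)
Line 3: ['soft', 'content'] (min_width=12, slack=4)
Line 4: ['dictionary', 'open'] (min_width=15, slack=1)
Line 5: ['of', 'a', 'chair'] (min_width=10, slack=6)
Line 6: ['keyboard', 'sun', 'cup'] (min_width=16, slack=0)
Line 7: ['sound'] (min_width=5, slack=11)

Answer: 5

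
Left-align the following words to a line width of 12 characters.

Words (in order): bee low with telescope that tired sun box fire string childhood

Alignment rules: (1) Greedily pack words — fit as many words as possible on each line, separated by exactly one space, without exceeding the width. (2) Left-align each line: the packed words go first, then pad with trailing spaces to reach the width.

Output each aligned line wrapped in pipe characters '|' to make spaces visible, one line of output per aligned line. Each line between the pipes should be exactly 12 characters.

Line 1: ['bee', 'low', 'with'] (min_width=12, slack=0)
Line 2: ['telescope'] (min_width=9, slack=3)
Line 3: ['that', 'tired'] (min_width=10, slack=2)
Line 4: ['sun', 'box', 'fire'] (min_width=12, slack=0)
Line 5: ['string'] (min_width=6, slack=6)
Line 6: ['childhood'] (min_width=9, slack=3)

Answer: |bee low with|
|telescope   |
|that tired  |
|sun box fire|
|string      |
|childhood   |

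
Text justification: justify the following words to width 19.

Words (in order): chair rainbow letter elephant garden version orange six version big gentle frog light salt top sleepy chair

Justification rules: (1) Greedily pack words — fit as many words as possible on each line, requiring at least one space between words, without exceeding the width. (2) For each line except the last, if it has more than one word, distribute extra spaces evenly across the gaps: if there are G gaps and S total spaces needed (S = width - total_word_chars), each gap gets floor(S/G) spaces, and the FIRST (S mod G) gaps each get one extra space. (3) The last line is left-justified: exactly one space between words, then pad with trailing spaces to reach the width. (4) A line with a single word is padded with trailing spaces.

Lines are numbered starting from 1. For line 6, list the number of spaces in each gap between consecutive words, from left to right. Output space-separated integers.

Answer: 4 3

Derivation:
Line 1: ['chair', 'rainbow'] (min_width=13, slack=6)
Line 2: ['letter', 'elephant'] (min_width=15, slack=4)
Line 3: ['garden', 'version'] (min_width=14, slack=5)
Line 4: ['orange', 'six', 'version'] (min_width=18, slack=1)
Line 5: ['big', 'gentle', 'frog'] (min_width=15, slack=4)
Line 6: ['light', 'salt', 'top'] (min_width=14, slack=5)
Line 7: ['sleepy', 'chair'] (min_width=12, slack=7)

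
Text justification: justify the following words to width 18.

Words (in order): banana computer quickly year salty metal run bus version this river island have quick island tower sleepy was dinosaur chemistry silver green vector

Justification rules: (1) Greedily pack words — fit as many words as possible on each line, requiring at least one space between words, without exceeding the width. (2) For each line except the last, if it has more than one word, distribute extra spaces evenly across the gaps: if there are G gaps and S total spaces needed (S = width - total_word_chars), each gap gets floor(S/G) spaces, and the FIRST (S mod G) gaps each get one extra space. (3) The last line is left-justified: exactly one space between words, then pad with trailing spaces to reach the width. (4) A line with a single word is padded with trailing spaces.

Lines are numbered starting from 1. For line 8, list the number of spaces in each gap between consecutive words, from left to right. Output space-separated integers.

Line 1: ['banana', 'computer'] (min_width=15, slack=3)
Line 2: ['quickly', 'year', 'salty'] (min_width=18, slack=0)
Line 3: ['metal', 'run', 'bus'] (min_width=13, slack=5)
Line 4: ['version', 'this', 'river'] (min_width=18, slack=0)
Line 5: ['island', 'have', 'quick'] (min_width=17, slack=1)
Line 6: ['island', 'tower'] (min_width=12, slack=6)
Line 7: ['sleepy', 'was'] (min_width=10, slack=8)
Line 8: ['dinosaur', 'chemistry'] (min_width=18, slack=0)
Line 9: ['silver', 'green'] (min_width=12, slack=6)
Line 10: ['vector'] (min_width=6, slack=12)

Answer: 1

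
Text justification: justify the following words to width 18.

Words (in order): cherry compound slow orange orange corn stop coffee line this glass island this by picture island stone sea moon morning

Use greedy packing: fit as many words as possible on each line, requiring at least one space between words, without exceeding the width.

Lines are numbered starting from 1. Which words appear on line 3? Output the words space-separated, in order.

Line 1: ['cherry', 'compound'] (min_width=15, slack=3)
Line 2: ['slow', 'orange', 'orange'] (min_width=18, slack=0)
Line 3: ['corn', 'stop', 'coffee'] (min_width=16, slack=2)
Line 4: ['line', 'this', 'glass'] (min_width=15, slack=3)
Line 5: ['island', 'this', 'by'] (min_width=14, slack=4)
Line 6: ['picture', 'island'] (min_width=14, slack=4)
Line 7: ['stone', 'sea', 'moon'] (min_width=14, slack=4)
Line 8: ['morning'] (min_width=7, slack=11)

Answer: corn stop coffee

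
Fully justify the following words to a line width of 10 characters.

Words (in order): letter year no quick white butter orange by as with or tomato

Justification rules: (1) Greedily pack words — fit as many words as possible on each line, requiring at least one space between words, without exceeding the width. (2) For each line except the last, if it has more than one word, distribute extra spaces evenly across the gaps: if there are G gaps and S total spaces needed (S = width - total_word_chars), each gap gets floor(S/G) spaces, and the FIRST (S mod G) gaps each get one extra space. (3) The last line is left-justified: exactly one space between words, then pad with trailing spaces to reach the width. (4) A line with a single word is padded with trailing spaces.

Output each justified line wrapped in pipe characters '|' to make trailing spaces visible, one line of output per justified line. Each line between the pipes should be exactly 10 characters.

Line 1: ['letter'] (min_width=6, slack=4)
Line 2: ['year', 'no'] (min_width=7, slack=3)
Line 3: ['quick'] (min_width=5, slack=5)
Line 4: ['white'] (min_width=5, slack=5)
Line 5: ['butter'] (min_width=6, slack=4)
Line 6: ['orange', 'by'] (min_width=9, slack=1)
Line 7: ['as', 'with', 'or'] (min_width=10, slack=0)
Line 8: ['tomato'] (min_width=6, slack=4)

Answer: |letter    |
|year    no|
|quick     |
|white     |
|butter    |
|orange  by|
|as with or|
|tomato    |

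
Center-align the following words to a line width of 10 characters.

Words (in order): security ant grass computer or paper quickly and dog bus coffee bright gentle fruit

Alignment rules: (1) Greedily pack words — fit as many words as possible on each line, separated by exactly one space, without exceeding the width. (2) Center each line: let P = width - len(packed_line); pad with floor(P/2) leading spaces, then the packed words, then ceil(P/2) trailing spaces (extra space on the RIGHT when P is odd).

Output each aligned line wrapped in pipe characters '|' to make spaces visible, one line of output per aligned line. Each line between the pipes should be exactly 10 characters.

Answer: | security |
|ant grass |
| computer |
| or paper |
| quickly  |
| and dog  |
|bus coffee|
|  bright  |
|  gentle  |
|  fruit   |

Derivation:
Line 1: ['security'] (min_width=8, slack=2)
Line 2: ['ant', 'grass'] (min_width=9, slack=1)
Line 3: ['computer'] (min_width=8, slack=2)
Line 4: ['or', 'paper'] (min_width=8, slack=2)
Line 5: ['quickly'] (min_width=7, slack=3)
Line 6: ['and', 'dog'] (min_width=7, slack=3)
Line 7: ['bus', 'coffee'] (min_width=10, slack=0)
Line 8: ['bright'] (min_width=6, slack=4)
Line 9: ['gentle'] (min_width=6, slack=4)
Line 10: ['fruit'] (min_width=5, slack=5)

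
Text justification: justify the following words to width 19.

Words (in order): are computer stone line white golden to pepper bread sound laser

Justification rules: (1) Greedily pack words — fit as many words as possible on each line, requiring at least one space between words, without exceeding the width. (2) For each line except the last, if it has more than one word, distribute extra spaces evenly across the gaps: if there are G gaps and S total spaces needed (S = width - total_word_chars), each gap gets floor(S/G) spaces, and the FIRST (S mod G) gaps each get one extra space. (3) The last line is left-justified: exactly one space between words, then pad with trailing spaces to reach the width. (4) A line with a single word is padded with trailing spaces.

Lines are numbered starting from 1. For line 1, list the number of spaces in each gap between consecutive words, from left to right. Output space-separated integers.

Answer: 2 1

Derivation:
Line 1: ['are', 'computer', 'stone'] (min_width=18, slack=1)
Line 2: ['line', 'white', 'golden'] (min_width=17, slack=2)
Line 3: ['to', 'pepper', 'bread'] (min_width=15, slack=4)
Line 4: ['sound', 'laser'] (min_width=11, slack=8)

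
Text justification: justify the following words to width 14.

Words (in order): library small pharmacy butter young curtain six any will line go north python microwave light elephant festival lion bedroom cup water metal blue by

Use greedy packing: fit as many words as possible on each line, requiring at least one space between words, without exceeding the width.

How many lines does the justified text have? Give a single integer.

Answer: 13

Derivation:
Line 1: ['library', 'small'] (min_width=13, slack=1)
Line 2: ['pharmacy'] (min_width=8, slack=6)
Line 3: ['butter', 'young'] (min_width=12, slack=2)
Line 4: ['curtain', 'six'] (min_width=11, slack=3)
Line 5: ['any', 'will', 'line'] (min_width=13, slack=1)
Line 6: ['go', 'north'] (min_width=8, slack=6)
Line 7: ['python'] (min_width=6, slack=8)
Line 8: ['microwave'] (min_width=9, slack=5)
Line 9: ['light', 'elephant'] (min_width=14, slack=0)
Line 10: ['festival', 'lion'] (min_width=13, slack=1)
Line 11: ['bedroom', 'cup'] (min_width=11, slack=3)
Line 12: ['water', 'metal'] (min_width=11, slack=3)
Line 13: ['blue', 'by'] (min_width=7, slack=7)
Total lines: 13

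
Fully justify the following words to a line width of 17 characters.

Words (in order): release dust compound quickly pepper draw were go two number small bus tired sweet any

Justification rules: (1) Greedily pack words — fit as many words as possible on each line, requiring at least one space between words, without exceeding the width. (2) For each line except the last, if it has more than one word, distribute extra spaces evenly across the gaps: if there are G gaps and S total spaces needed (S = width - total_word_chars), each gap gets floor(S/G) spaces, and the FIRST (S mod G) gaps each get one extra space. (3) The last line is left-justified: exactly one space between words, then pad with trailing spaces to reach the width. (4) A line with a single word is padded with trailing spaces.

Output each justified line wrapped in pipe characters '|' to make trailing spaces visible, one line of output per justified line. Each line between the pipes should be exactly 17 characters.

Line 1: ['release', 'dust'] (min_width=12, slack=5)
Line 2: ['compound', 'quickly'] (min_width=16, slack=1)
Line 3: ['pepper', 'draw', 'were'] (min_width=16, slack=1)
Line 4: ['go', 'two', 'number'] (min_width=13, slack=4)
Line 5: ['small', 'bus', 'tired'] (min_width=15, slack=2)
Line 6: ['sweet', 'any'] (min_width=9, slack=8)

Answer: |release      dust|
|compound  quickly|
|pepper  draw were|
|go   two   number|
|small  bus  tired|
|sweet any        |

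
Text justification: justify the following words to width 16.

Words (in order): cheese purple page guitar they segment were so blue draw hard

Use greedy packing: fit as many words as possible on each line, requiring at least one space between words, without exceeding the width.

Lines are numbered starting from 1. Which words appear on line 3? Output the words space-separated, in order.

Line 1: ['cheese', 'purple'] (min_width=13, slack=3)
Line 2: ['page', 'guitar', 'they'] (min_width=16, slack=0)
Line 3: ['segment', 'were', 'so'] (min_width=15, slack=1)
Line 4: ['blue', 'draw', 'hard'] (min_width=14, slack=2)

Answer: segment were so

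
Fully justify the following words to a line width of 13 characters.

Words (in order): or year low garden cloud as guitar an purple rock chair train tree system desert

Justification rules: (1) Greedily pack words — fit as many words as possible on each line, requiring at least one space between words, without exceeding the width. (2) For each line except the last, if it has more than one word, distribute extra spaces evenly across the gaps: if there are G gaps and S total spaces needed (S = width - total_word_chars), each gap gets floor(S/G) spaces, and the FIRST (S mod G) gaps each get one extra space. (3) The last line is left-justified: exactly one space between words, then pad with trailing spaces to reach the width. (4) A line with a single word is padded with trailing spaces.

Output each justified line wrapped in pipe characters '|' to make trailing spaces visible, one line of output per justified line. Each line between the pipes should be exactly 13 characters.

Line 1: ['or', 'year', 'low'] (min_width=11, slack=2)
Line 2: ['garden', 'cloud'] (min_width=12, slack=1)
Line 3: ['as', 'guitar', 'an'] (min_width=12, slack=1)
Line 4: ['purple', 'rock'] (min_width=11, slack=2)
Line 5: ['chair', 'train'] (min_width=11, slack=2)
Line 6: ['tree', 'system'] (min_width=11, slack=2)
Line 7: ['desert'] (min_width=6, slack=7)

Answer: |or  year  low|
|garden  cloud|
|as  guitar an|
|purple   rock|
|chair   train|
|tree   system|
|desert       |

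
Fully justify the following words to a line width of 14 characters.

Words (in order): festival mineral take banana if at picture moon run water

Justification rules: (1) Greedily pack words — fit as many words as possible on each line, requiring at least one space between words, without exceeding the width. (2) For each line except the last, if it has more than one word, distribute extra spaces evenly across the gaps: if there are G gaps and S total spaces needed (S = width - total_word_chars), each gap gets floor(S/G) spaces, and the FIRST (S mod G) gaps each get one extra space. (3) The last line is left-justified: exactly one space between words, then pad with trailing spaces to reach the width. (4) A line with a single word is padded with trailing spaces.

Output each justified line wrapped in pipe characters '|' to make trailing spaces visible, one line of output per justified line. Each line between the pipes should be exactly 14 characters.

Answer: |festival      |
|mineral   take|
|banana  if  at|
|picture   moon|
|run water     |

Derivation:
Line 1: ['festival'] (min_width=8, slack=6)
Line 2: ['mineral', 'take'] (min_width=12, slack=2)
Line 3: ['banana', 'if', 'at'] (min_width=12, slack=2)
Line 4: ['picture', 'moon'] (min_width=12, slack=2)
Line 5: ['run', 'water'] (min_width=9, slack=5)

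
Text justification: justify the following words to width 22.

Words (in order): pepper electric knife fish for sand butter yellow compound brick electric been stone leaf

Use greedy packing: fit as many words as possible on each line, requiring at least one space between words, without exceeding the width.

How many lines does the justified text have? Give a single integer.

Answer: 5

Derivation:
Line 1: ['pepper', 'electric', 'knife'] (min_width=21, slack=1)
Line 2: ['fish', 'for', 'sand', 'butter'] (min_width=20, slack=2)
Line 3: ['yellow', 'compound', 'brick'] (min_width=21, slack=1)
Line 4: ['electric', 'been', 'stone'] (min_width=19, slack=3)
Line 5: ['leaf'] (min_width=4, slack=18)
Total lines: 5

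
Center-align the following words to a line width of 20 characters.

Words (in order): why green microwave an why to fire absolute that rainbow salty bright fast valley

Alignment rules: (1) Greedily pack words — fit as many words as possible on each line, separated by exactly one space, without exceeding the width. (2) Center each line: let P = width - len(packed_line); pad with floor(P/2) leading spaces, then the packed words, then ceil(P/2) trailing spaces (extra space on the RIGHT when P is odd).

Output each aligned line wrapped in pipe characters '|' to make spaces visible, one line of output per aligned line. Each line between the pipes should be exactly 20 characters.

Line 1: ['why', 'green', 'microwave'] (min_width=19, slack=1)
Line 2: ['an', 'why', 'to', 'fire'] (min_width=14, slack=6)
Line 3: ['absolute', 'that'] (min_width=13, slack=7)
Line 4: ['rainbow', 'salty', 'bright'] (min_width=20, slack=0)
Line 5: ['fast', 'valley'] (min_width=11, slack=9)

Answer: |why green microwave |
|   an why to fire   |
|   absolute that    |
|rainbow salty bright|
|    fast valley     |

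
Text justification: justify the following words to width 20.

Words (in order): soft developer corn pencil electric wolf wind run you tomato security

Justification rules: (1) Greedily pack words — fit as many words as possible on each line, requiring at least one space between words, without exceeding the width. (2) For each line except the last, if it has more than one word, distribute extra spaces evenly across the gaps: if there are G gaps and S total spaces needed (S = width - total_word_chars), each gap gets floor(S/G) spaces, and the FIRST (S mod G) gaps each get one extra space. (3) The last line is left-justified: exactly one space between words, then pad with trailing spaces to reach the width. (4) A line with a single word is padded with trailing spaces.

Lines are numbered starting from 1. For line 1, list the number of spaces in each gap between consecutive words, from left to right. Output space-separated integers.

Answer: 2 1

Derivation:
Line 1: ['soft', 'developer', 'corn'] (min_width=19, slack=1)
Line 2: ['pencil', 'electric', 'wolf'] (min_width=20, slack=0)
Line 3: ['wind', 'run', 'you', 'tomato'] (min_width=19, slack=1)
Line 4: ['security'] (min_width=8, slack=12)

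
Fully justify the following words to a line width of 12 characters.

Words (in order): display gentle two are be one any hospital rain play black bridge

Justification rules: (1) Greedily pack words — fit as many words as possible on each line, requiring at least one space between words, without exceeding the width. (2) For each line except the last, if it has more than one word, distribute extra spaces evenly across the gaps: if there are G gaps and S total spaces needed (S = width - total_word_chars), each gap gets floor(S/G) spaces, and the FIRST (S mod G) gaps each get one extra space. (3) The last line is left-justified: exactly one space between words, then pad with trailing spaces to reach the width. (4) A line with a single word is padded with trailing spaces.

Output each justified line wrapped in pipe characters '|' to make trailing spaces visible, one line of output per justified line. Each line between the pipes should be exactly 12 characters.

Answer: |display     |
|gentle   two|
|are  be  one|
|any hospital|
|rain    play|
|black bridge|

Derivation:
Line 1: ['display'] (min_width=7, slack=5)
Line 2: ['gentle', 'two'] (min_width=10, slack=2)
Line 3: ['are', 'be', 'one'] (min_width=10, slack=2)
Line 4: ['any', 'hospital'] (min_width=12, slack=0)
Line 5: ['rain', 'play'] (min_width=9, slack=3)
Line 6: ['black', 'bridge'] (min_width=12, slack=0)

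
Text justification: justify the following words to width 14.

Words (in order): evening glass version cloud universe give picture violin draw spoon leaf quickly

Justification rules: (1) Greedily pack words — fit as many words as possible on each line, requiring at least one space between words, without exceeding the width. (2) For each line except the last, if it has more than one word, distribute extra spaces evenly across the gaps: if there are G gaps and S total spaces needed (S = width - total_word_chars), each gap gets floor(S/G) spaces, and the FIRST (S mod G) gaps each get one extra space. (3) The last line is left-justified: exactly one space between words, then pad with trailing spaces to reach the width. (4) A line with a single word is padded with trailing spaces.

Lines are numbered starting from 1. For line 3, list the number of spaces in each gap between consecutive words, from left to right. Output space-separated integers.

Answer: 2

Derivation:
Line 1: ['evening', 'glass'] (min_width=13, slack=1)
Line 2: ['version', 'cloud'] (min_width=13, slack=1)
Line 3: ['universe', 'give'] (min_width=13, slack=1)
Line 4: ['picture', 'violin'] (min_width=14, slack=0)
Line 5: ['draw', 'spoon'] (min_width=10, slack=4)
Line 6: ['leaf', 'quickly'] (min_width=12, slack=2)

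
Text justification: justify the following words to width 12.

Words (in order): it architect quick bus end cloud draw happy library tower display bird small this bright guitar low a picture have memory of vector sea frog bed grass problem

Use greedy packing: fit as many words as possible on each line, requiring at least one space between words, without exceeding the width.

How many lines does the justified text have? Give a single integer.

Line 1: ['it', 'architect'] (min_width=12, slack=0)
Line 2: ['quick', 'bus'] (min_width=9, slack=3)
Line 3: ['end', 'cloud'] (min_width=9, slack=3)
Line 4: ['draw', 'happy'] (min_width=10, slack=2)
Line 5: ['library'] (min_width=7, slack=5)
Line 6: ['tower'] (min_width=5, slack=7)
Line 7: ['display', 'bird'] (min_width=12, slack=0)
Line 8: ['small', 'this'] (min_width=10, slack=2)
Line 9: ['bright'] (min_width=6, slack=6)
Line 10: ['guitar', 'low', 'a'] (min_width=12, slack=0)
Line 11: ['picture', 'have'] (min_width=12, slack=0)
Line 12: ['memory', 'of'] (min_width=9, slack=3)
Line 13: ['vector', 'sea'] (min_width=10, slack=2)
Line 14: ['frog', 'bed'] (min_width=8, slack=4)
Line 15: ['grass'] (min_width=5, slack=7)
Line 16: ['problem'] (min_width=7, slack=5)
Total lines: 16

Answer: 16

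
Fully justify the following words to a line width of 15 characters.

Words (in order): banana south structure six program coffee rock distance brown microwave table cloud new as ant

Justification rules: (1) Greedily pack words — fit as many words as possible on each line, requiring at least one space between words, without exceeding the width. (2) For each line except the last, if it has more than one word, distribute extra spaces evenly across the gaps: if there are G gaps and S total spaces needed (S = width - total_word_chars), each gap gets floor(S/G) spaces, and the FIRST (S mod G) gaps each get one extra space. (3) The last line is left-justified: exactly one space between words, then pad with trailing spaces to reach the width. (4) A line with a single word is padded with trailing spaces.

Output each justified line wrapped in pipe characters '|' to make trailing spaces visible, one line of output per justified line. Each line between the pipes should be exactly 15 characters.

Answer: |banana    south|
|structure   six|
|program  coffee|
|rock   distance|
|brown microwave|
|table cloud new|
|as ant         |

Derivation:
Line 1: ['banana', 'south'] (min_width=12, slack=3)
Line 2: ['structure', 'six'] (min_width=13, slack=2)
Line 3: ['program', 'coffee'] (min_width=14, slack=1)
Line 4: ['rock', 'distance'] (min_width=13, slack=2)
Line 5: ['brown', 'microwave'] (min_width=15, slack=0)
Line 6: ['table', 'cloud', 'new'] (min_width=15, slack=0)
Line 7: ['as', 'ant'] (min_width=6, slack=9)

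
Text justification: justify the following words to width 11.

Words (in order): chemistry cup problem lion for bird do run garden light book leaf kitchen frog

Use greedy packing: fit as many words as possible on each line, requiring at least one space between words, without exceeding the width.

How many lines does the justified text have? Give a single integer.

Line 1: ['chemistry'] (min_width=9, slack=2)
Line 2: ['cup', 'problem'] (min_width=11, slack=0)
Line 3: ['lion', 'for'] (min_width=8, slack=3)
Line 4: ['bird', 'do', 'run'] (min_width=11, slack=0)
Line 5: ['garden'] (min_width=6, slack=5)
Line 6: ['light', 'book'] (min_width=10, slack=1)
Line 7: ['leaf'] (min_width=4, slack=7)
Line 8: ['kitchen'] (min_width=7, slack=4)
Line 9: ['frog'] (min_width=4, slack=7)
Total lines: 9

Answer: 9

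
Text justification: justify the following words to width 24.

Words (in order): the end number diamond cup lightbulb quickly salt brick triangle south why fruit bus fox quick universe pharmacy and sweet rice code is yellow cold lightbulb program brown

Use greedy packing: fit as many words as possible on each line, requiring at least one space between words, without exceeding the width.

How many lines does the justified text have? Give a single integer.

Line 1: ['the', 'end', 'number', 'diamond'] (min_width=22, slack=2)
Line 2: ['cup', 'lightbulb', 'quickly'] (min_width=21, slack=3)
Line 3: ['salt', 'brick', 'triangle'] (min_width=19, slack=5)
Line 4: ['south', 'why', 'fruit', 'bus', 'fox'] (min_width=23, slack=1)
Line 5: ['quick', 'universe', 'pharmacy'] (min_width=23, slack=1)
Line 6: ['and', 'sweet', 'rice', 'code', 'is'] (min_width=22, slack=2)
Line 7: ['yellow', 'cold', 'lightbulb'] (min_width=21, slack=3)
Line 8: ['program', 'brown'] (min_width=13, slack=11)
Total lines: 8

Answer: 8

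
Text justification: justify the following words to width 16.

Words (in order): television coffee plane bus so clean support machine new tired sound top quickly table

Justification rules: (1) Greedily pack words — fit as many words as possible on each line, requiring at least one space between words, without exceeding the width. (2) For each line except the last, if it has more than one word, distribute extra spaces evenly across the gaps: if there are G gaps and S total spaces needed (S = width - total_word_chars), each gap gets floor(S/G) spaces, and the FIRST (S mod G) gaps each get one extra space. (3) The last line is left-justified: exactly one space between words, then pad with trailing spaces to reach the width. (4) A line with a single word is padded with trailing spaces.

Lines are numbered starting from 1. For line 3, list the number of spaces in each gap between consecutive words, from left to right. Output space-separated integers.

Line 1: ['television'] (min_width=10, slack=6)
Line 2: ['coffee', 'plane', 'bus'] (min_width=16, slack=0)
Line 3: ['so', 'clean', 'support'] (min_width=16, slack=0)
Line 4: ['machine', 'new'] (min_width=11, slack=5)
Line 5: ['tired', 'sound', 'top'] (min_width=15, slack=1)
Line 6: ['quickly', 'table'] (min_width=13, slack=3)

Answer: 1 1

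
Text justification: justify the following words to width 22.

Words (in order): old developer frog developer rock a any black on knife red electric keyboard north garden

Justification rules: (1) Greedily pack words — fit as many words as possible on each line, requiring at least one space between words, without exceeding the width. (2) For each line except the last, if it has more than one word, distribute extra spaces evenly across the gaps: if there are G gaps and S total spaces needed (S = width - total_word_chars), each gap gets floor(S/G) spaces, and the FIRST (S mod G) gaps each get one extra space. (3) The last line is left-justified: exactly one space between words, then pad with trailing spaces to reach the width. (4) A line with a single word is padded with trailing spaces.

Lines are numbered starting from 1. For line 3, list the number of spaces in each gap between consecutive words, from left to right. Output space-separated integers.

Line 1: ['old', 'developer', 'frog'] (min_width=18, slack=4)
Line 2: ['developer', 'rock', 'a', 'any'] (min_width=20, slack=2)
Line 3: ['black', 'on', 'knife', 'red'] (min_width=18, slack=4)
Line 4: ['electric', 'keyboard'] (min_width=17, slack=5)
Line 5: ['north', 'garden'] (min_width=12, slack=10)

Answer: 3 2 2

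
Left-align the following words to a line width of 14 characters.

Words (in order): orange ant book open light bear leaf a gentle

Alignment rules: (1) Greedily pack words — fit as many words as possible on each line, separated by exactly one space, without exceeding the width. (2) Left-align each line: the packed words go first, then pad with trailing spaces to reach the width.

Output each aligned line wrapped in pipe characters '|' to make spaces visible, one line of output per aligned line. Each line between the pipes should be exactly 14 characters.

Answer: |orange ant    |
|book open     |
|light bear    |
|leaf a gentle |

Derivation:
Line 1: ['orange', 'ant'] (min_width=10, slack=4)
Line 2: ['book', 'open'] (min_width=9, slack=5)
Line 3: ['light', 'bear'] (min_width=10, slack=4)
Line 4: ['leaf', 'a', 'gentle'] (min_width=13, slack=1)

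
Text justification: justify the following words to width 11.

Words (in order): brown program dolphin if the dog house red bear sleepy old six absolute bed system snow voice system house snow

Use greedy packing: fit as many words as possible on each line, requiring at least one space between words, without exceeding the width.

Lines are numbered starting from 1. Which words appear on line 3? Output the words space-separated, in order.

Line 1: ['brown'] (min_width=5, slack=6)
Line 2: ['program'] (min_width=7, slack=4)
Line 3: ['dolphin', 'if'] (min_width=10, slack=1)
Line 4: ['the', 'dog'] (min_width=7, slack=4)
Line 5: ['house', 'red'] (min_width=9, slack=2)
Line 6: ['bear', 'sleepy'] (min_width=11, slack=0)
Line 7: ['old', 'six'] (min_width=7, slack=4)
Line 8: ['absolute'] (min_width=8, slack=3)
Line 9: ['bed', 'system'] (min_width=10, slack=1)
Line 10: ['snow', 'voice'] (min_width=10, slack=1)
Line 11: ['system'] (min_width=6, slack=5)
Line 12: ['house', 'snow'] (min_width=10, slack=1)

Answer: dolphin if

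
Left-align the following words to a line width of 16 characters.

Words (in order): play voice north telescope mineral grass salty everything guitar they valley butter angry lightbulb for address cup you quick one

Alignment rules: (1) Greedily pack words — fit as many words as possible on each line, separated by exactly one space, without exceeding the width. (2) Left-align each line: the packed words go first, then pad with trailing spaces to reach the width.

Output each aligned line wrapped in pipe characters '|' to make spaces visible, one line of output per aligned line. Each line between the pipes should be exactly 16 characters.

Answer: |play voice north|
|telescope       |
|mineral grass   |
|salty everything|
|guitar they     |
|valley butter   |
|angry lightbulb |
|for address cup |
|you quick one   |

Derivation:
Line 1: ['play', 'voice', 'north'] (min_width=16, slack=0)
Line 2: ['telescope'] (min_width=9, slack=7)
Line 3: ['mineral', 'grass'] (min_width=13, slack=3)
Line 4: ['salty', 'everything'] (min_width=16, slack=0)
Line 5: ['guitar', 'they'] (min_width=11, slack=5)
Line 6: ['valley', 'butter'] (min_width=13, slack=3)
Line 7: ['angry', 'lightbulb'] (min_width=15, slack=1)
Line 8: ['for', 'address', 'cup'] (min_width=15, slack=1)
Line 9: ['you', 'quick', 'one'] (min_width=13, slack=3)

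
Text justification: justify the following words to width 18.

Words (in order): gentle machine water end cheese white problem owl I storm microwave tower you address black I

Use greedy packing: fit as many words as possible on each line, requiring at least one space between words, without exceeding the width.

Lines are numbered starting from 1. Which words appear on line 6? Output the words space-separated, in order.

Answer: black I

Derivation:
Line 1: ['gentle', 'machine'] (min_width=14, slack=4)
Line 2: ['water', 'end', 'cheese'] (min_width=16, slack=2)
Line 3: ['white', 'problem', 'owl'] (min_width=17, slack=1)
Line 4: ['I', 'storm', 'microwave'] (min_width=17, slack=1)
Line 5: ['tower', 'you', 'address'] (min_width=17, slack=1)
Line 6: ['black', 'I'] (min_width=7, slack=11)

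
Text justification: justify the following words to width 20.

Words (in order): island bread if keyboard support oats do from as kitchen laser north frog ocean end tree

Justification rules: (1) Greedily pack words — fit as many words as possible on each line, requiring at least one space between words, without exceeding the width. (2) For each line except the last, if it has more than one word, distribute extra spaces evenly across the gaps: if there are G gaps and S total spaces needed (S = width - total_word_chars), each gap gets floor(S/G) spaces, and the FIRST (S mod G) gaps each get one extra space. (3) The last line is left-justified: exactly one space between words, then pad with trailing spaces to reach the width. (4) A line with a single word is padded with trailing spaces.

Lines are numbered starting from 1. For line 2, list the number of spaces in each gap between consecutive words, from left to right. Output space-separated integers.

Line 1: ['island', 'bread', 'if'] (min_width=15, slack=5)
Line 2: ['keyboard', 'support'] (min_width=16, slack=4)
Line 3: ['oats', 'do', 'from', 'as'] (min_width=15, slack=5)
Line 4: ['kitchen', 'laser', 'north'] (min_width=19, slack=1)
Line 5: ['frog', 'ocean', 'end', 'tree'] (min_width=19, slack=1)

Answer: 5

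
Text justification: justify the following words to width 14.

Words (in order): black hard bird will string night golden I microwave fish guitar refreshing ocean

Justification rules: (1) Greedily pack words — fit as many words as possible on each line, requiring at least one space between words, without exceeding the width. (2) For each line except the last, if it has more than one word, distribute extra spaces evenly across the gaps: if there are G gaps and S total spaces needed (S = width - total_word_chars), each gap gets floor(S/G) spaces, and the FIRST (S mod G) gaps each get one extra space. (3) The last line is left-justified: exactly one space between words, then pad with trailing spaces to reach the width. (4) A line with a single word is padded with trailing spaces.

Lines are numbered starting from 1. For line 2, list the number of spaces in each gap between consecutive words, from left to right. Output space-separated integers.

Line 1: ['black', 'hard'] (min_width=10, slack=4)
Line 2: ['bird', 'will'] (min_width=9, slack=5)
Line 3: ['string', 'night'] (min_width=12, slack=2)
Line 4: ['golden', 'I'] (min_width=8, slack=6)
Line 5: ['microwave', 'fish'] (min_width=14, slack=0)
Line 6: ['guitar'] (min_width=6, slack=8)
Line 7: ['refreshing'] (min_width=10, slack=4)
Line 8: ['ocean'] (min_width=5, slack=9)

Answer: 6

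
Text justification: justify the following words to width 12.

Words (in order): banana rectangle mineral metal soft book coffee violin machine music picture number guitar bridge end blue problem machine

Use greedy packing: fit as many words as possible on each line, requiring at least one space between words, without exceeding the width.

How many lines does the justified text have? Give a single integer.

Line 1: ['banana'] (min_width=6, slack=6)
Line 2: ['rectangle'] (min_width=9, slack=3)
Line 3: ['mineral'] (min_width=7, slack=5)
Line 4: ['metal', 'soft'] (min_width=10, slack=2)
Line 5: ['book', 'coffee'] (min_width=11, slack=1)
Line 6: ['violin'] (min_width=6, slack=6)
Line 7: ['machine'] (min_width=7, slack=5)
Line 8: ['music'] (min_width=5, slack=7)
Line 9: ['picture'] (min_width=7, slack=5)
Line 10: ['number'] (min_width=6, slack=6)
Line 11: ['guitar'] (min_width=6, slack=6)
Line 12: ['bridge', 'end'] (min_width=10, slack=2)
Line 13: ['blue', 'problem'] (min_width=12, slack=0)
Line 14: ['machine'] (min_width=7, slack=5)
Total lines: 14

Answer: 14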